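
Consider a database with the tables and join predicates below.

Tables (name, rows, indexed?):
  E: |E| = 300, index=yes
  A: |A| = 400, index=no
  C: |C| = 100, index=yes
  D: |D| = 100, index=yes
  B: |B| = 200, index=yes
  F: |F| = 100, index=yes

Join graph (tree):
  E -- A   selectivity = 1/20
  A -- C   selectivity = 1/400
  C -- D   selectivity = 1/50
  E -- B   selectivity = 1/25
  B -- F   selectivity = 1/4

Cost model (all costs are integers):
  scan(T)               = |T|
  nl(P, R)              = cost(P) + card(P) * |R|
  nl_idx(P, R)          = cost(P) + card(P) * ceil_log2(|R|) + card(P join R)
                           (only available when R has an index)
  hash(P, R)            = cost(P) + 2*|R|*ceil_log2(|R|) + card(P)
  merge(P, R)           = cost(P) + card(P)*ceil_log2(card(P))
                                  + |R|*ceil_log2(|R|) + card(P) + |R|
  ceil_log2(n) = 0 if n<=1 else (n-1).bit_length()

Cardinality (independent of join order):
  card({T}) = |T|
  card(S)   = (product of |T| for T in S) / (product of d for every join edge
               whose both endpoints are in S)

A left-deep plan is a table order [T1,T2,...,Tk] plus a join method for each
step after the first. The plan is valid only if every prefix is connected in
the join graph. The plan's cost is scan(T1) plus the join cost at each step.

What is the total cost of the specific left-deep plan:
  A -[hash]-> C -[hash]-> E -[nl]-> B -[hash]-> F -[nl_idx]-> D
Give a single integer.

3021100

step 1: scan A: cost=400, card=400
step 2: join C via hash
    card(P join C) = 400*100/(400) = 100
    cost = 400 + 2*100*7 + 400 = 2200
step 3: join E via hash
    card(P join E) = 100*300/(20) = 1500
    cost = 2200 + 2*300*9 + 100 = 7700
step 4: join B via nl
    card(P join B) = 1500*200/(25) = 12000
    cost = 7700 + 1500*200 = 307700
step 5: join F via hash
    card(P join F) = 12000*100/(4) = 300000
    cost = 307700 + 2*100*7 + 12000 = 321100
step 6: join D via nl_idx
    card(P join D) = 300000*100/(50) = 600000
    cost = 321100 + 300000*7 + 600000 = 3021100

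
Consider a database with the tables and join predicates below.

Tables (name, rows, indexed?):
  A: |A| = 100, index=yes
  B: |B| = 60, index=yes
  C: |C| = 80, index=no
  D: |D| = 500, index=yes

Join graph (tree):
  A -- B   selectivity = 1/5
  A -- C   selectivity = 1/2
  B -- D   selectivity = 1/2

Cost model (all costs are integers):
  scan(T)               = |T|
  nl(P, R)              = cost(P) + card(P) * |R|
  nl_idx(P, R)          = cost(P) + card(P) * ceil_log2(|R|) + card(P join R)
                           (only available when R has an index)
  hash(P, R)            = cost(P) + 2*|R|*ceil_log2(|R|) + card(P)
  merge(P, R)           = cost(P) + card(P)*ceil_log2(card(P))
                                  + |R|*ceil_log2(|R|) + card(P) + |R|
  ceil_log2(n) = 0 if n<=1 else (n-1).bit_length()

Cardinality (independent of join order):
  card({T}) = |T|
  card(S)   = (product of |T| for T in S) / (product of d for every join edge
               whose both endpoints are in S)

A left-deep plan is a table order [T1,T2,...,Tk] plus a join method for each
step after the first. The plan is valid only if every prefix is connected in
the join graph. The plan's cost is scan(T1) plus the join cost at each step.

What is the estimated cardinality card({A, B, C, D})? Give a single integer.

Tables in S: A(100), B(60), C(80), D(500)
Edges inside S: A-B(d=5), A-C(d=2), B-D(d=2)
numerator = 100 * 60 * 80 * 500 = 240000000
denominator = 5 * 2 * 2 = 20
card(S) = 240000000 / 20 = 12000000

12000000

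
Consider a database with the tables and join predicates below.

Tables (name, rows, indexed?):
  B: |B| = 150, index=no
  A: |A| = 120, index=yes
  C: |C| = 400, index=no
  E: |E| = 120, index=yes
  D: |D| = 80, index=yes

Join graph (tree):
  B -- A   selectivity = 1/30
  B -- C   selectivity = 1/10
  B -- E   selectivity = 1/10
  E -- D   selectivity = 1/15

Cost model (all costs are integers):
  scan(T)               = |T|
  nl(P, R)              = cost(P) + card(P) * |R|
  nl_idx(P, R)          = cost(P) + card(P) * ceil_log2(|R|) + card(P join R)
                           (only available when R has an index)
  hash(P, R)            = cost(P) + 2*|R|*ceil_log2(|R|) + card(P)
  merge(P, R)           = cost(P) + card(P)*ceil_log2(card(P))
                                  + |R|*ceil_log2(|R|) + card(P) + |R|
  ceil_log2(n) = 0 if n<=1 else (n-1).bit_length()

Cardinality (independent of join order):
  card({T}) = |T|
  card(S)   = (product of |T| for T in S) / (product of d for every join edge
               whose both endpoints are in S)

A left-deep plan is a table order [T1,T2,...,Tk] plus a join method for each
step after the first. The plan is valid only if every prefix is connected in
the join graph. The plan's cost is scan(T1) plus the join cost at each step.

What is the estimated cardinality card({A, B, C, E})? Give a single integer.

288000

Tables in S: A(120), B(150), C(400), E(120)
Edges inside S: B-A(d=30), B-C(d=10), B-E(d=10)
numerator = 120 * 150 * 400 * 120 = 864000000
denominator = 30 * 10 * 10 = 3000
card(S) = 864000000 / 3000 = 288000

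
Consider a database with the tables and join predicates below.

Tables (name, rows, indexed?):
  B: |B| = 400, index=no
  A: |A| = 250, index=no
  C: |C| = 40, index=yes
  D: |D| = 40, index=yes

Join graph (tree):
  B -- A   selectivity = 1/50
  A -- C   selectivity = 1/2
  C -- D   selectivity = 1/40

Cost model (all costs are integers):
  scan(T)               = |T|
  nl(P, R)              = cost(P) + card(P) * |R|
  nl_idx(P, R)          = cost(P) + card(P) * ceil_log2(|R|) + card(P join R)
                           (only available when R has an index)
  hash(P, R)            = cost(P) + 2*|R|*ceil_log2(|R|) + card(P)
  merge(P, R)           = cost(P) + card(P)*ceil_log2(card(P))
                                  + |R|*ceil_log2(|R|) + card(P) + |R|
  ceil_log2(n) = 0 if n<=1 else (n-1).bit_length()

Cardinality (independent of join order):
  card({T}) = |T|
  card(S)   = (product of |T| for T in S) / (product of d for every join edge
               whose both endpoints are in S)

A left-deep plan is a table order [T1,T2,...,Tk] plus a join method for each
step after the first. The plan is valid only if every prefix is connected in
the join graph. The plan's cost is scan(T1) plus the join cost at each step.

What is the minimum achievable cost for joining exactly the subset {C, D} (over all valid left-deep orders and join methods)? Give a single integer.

Selinger DP over subsets of {C,D}:
  {C}: scan cost=40, card=40
  {D}: scan cost=40, card=40
  {CD}: card=40; try (D,nl_idx)→320, (C,nl_idx)→320, (D,hash)→560, (C,hash)→560, (D,merge)→600, (C,merge)→600 …(+2); best=320 via (D,nl_idx)

320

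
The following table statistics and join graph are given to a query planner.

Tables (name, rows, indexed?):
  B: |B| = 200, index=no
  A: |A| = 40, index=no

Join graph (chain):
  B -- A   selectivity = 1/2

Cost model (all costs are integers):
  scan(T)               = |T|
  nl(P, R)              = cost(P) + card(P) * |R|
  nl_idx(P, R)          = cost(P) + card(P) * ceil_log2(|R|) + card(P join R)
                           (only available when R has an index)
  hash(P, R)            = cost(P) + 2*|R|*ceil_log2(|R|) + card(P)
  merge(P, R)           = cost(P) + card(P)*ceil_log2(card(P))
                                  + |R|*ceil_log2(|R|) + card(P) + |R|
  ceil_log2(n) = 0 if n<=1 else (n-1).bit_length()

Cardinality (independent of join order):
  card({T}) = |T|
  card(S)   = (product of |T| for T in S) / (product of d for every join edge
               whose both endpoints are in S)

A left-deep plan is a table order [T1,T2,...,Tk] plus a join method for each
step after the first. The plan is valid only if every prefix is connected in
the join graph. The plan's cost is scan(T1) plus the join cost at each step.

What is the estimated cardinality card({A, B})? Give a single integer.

4000

Tables in S: A(40), B(200)
Edges inside S: B-A(d=2)
numerator = 40 * 200 = 8000
denominator = 2 = 2
card(S) = 8000 / 2 = 4000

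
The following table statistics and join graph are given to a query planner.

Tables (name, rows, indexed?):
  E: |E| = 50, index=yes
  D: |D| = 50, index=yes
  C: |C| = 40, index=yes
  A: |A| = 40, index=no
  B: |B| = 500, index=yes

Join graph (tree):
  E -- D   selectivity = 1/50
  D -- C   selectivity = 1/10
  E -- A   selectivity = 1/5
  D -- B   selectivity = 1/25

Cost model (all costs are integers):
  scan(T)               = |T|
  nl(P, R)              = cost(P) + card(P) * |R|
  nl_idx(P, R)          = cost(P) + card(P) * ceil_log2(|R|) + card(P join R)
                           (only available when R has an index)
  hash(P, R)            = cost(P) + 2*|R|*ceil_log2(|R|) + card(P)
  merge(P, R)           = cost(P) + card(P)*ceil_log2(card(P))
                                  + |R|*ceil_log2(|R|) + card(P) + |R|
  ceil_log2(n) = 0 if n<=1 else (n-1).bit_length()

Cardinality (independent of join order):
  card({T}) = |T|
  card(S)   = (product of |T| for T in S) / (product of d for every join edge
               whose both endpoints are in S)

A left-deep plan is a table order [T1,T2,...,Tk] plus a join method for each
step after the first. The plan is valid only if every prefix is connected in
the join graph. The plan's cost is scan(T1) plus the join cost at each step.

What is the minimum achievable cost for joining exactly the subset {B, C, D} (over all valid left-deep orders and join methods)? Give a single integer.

2980

Selinger DP over subsets of {B,C,D}:
  {D}: scan cost=50, card=50
  {C}: scan cost=40, card=40
  {B}: scan cost=500, card=500
  {CD}: card=200; try (D,nl_idx)→480, (C,nl_idx)→550, (C,hash)→580, (D,merge)→670, (D,hash)→680, (C,merge)→680 …(+2); best=480 via (D,nl_idx)
  {BD}: card=1000; try (B,nl_idx)→1500, (D,hash)→1600, (D,nl_idx)→4500, (B,merge)→5400, (D,merge)→5850, (B,hash)→9100 …(+2); best=1500 via (B,nl_idx)
  {BCD}: card=4000; try (C,hash)→2980, (B,nl_idx)→6280, (B,merge)→7280, (B,hash)→9680, (C,nl_idx)→11500, (C,merge)→12780 …(+2); best=2980 via (C,hash)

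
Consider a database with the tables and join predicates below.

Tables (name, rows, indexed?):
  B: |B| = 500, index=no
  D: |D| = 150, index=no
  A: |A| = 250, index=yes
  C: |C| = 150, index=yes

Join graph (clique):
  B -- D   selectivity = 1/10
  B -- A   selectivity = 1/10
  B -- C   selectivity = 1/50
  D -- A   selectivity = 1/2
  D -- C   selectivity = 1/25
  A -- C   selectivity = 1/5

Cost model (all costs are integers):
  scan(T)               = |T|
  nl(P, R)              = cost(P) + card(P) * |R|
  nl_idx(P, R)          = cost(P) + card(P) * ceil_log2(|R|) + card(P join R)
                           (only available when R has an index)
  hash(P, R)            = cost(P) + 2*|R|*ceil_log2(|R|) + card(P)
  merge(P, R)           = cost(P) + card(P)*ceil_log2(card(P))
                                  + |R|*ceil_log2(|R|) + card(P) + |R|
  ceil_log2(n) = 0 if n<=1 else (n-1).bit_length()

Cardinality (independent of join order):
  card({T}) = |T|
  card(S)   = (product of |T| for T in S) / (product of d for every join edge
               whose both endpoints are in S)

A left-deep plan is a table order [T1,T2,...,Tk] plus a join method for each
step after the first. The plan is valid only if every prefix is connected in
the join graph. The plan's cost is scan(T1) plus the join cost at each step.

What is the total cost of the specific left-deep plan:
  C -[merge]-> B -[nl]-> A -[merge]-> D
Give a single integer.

487850

step 1: scan C: cost=150, card=150
step 2: join B via merge
    card(P join B) = 150*500/(50) = 1500
    cost = 150 + 150*8 + 500*9 + 150 + 500 = 6500
step 3: join A via nl
    card(P join A) = 1500*250/(10*5) = 7500
    cost = 6500 + 1500*250 = 381500
step 4: join D via merge
    card(P join D) = 7500*150/(10*2*25) = 2250
    cost = 381500 + 7500*13 + 150*8 + 7500 + 150 = 487850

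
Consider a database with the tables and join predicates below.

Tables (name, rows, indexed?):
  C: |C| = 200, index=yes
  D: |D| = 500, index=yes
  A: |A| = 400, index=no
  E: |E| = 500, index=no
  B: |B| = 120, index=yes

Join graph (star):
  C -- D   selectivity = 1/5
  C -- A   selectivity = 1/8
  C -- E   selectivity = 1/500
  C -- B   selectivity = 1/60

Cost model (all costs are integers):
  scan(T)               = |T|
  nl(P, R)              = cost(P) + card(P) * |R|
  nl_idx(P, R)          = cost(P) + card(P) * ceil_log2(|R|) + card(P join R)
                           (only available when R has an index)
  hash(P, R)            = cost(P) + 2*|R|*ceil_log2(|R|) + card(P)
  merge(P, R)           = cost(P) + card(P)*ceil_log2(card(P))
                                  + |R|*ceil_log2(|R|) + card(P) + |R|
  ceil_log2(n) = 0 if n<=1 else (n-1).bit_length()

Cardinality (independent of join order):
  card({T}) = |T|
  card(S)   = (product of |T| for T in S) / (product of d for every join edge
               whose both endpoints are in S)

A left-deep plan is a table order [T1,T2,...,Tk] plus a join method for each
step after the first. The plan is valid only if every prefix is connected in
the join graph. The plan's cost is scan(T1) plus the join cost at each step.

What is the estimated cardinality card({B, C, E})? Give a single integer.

Tables in S: B(120), C(200), E(500)
Edges inside S: C-E(d=500), C-B(d=60)
numerator = 120 * 200 * 500 = 12000000
denominator = 500 * 60 = 30000
card(S) = 12000000 / 30000 = 400

400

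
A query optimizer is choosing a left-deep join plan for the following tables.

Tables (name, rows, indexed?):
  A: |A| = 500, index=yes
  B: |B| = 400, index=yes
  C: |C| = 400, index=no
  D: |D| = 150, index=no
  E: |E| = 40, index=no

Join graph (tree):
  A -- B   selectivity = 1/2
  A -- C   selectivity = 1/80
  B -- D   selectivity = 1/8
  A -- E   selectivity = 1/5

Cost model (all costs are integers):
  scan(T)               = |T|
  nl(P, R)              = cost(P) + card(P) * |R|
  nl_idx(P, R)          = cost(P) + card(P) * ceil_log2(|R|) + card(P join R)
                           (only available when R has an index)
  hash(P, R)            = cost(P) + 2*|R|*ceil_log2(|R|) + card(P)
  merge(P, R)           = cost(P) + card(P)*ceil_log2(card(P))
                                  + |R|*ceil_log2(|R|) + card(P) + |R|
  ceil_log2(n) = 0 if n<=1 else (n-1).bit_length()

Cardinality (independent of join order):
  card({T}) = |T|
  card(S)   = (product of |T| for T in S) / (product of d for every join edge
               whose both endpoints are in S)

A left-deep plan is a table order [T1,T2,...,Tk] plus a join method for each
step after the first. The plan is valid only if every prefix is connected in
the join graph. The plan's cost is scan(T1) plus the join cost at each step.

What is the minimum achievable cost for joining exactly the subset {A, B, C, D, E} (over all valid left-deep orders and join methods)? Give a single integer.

4039080

Selinger DP over subsets of {A,B,C,D,E}:
  {A}: scan cost=500, card=500
  {B}: scan cost=400, card=400
  {C}: scan cost=400, card=400
  {D}: scan cost=150, card=150
  {E}: scan cost=40, card=40
  {AB}: card=100000; try (B,hash)→8200, (A,merge)→9400, (B,merge)→9500, (A,hash)→9800, (A,nl_idx)→104000, (B,nl_idx)→105000 …(+2); best=8200 via (B,hash)
  {AC}: card=2500; try (A,nl_idx)→6500, (C,hash)→8200, (A,merge)→9400, (C,merge)→9500, (A,hash)→9800, (A,nl)→200400 …(+1); best=6500 via (A,nl_idx)
  {AE}: card=4000; try (E,hash)→1480, (A,nl_idx)→4400, (A,merge)→5320, (E,merge)→5780, (A,hash)→9080, (A,nl)→20040 …(+1); best=1480 via (E,hash)
  {BD}: card=7500; try (D,hash)→3200, (B,merge)→5500, (D,merge)→5750, (B,hash)→7500, (B,nl_idx)→9000, (B,nl)→60150 …(+1); best=3200 via (D,hash)
  {ABC}: card=500000; try (B,hash)→16200, (B,merge)→43000, (C,hash)→115400, (B,nl_idx)→529000, (B,nl)→1006500, (C,merge)→1812200 …(+1); best=16200 via (B,hash)
  {ABD}: card=1875000; try (A,hash)→19700, (D,hash)→110600, (A,merge)→113200, (D,merge)→1809550, (A,nl_idx)→1945700, (A,nl)→3753200 …(+1); best=19700 via (A,hash)
  {ABE}: card=800000; try (B,hash)→12680, (B,merge)→57480, (E,hash)→108680, (B,nl_idx)→837480, (B,nl)→1601480, (E,merge)→1808480 …(+1); best=12680 via (B,hash)
  {ACE}: card=20000; try (E,hash)→9480, (C,hash)→12680, (E,merge)→39280, (C,merge)→57480, (E,nl)→106500, (C,nl)→1601480; best=9480 via (E,hash)
  {ABCD}: card=9375000; try (D,hash)→518600, (C,hash)→1901900, (D,merge)→10017550, (C,merge)→41273700, (D,nl)→75016200, (C,nl)→750019700; best=518600 via (D,hash)
  {ABCE}: card=4000000; try (B,hash)→36680, (B,merge)→333480, (E,hash)→516680, (C,hash)→819880, (B,nl_idx)→4189480, (B,nl)→8009480 …(+4); best=36680 via (B,hash)
  {ABDE}: card=15000000; try (D,hash)→815080, (E,hash)→1895180, (D,merge)→16814030, (E,merge)→41269980, (E,nl)→75019700, (D,nl)→120012680; best=815080 via (D,hash)
  {ABCDE}: card=75000000; try (D,hash)→4039080, (E,hash)→9894080, (C,hash)→15822280, (D,merge)→92038030, (E,merge)→234893880, (E,nl)→375518600 …(+3); best=4039080 via (D,hash)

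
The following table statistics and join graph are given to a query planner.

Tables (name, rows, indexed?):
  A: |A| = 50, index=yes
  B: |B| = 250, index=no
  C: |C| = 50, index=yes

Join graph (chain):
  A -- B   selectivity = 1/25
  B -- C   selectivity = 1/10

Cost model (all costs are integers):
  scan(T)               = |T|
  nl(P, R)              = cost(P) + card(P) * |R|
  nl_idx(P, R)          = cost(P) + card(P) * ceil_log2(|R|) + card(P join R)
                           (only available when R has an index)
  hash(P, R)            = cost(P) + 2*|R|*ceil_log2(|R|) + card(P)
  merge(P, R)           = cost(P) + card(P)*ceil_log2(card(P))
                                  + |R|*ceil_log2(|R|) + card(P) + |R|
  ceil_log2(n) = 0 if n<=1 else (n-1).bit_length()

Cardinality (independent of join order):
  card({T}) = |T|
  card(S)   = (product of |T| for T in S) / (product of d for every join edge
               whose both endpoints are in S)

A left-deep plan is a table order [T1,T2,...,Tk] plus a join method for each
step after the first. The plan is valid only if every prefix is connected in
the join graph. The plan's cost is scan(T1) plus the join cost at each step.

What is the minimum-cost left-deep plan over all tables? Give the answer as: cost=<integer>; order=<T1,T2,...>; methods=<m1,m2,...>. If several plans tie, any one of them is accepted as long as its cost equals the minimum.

Selinger DP (subsets sized 1..n):
  {A}: scan cost=50, card=50
  {B}: scan cost=250, card=250
  {C}: scan cost=50, card=50
  {AB}: card=500; try (A,hash)→1100, (A,nl_idx)→2250, (B,merge)→2650, (A,merge)→2850, (B,hash)→4100, (B,nl)→12550 …(+1); best=1100 via (A,hash)
  {BC}: card=1250; try (C,hash)→1100, (B,merge)→2650, (C,merge)→2850, (C,nl_idx)→3000, (B,hash)→4100, (B,nl)→12550 …(+1); best=1100 via (C,hash)
  {ABC}: card=2500; try (C,hash)→2200, (A,hash)→2950, (C,merge)→6450, (C,nl_idx)→6600, (A,nl_idx)→11100, (A,merge)→16450 …(+2); best=2200 via (C,hash)

cost=2200; order=B,A,C; methods=hash,hash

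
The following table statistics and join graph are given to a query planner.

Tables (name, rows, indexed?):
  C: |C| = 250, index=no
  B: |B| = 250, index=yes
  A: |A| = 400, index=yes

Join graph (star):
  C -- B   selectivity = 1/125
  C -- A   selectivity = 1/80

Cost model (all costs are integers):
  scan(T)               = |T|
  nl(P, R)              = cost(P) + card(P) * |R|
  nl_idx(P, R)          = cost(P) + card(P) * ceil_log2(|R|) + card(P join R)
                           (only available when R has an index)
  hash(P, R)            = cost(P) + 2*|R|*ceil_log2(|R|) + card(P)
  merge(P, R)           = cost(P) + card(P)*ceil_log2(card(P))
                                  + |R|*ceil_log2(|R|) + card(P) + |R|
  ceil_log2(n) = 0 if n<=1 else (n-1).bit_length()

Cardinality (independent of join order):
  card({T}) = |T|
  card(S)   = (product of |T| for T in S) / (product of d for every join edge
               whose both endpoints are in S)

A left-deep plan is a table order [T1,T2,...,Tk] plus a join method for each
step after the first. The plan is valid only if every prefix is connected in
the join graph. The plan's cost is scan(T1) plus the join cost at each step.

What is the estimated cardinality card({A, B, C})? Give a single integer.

2500

Tables in S: A(400), B(250), C(250)
Edges inside S: C-B(d=125), C-A(d=80)
numerator = 400 * 250 * 250 = 25000000
denominator = 125 * 80 = 10000
card(S) = 25000000 / 10000 = 2500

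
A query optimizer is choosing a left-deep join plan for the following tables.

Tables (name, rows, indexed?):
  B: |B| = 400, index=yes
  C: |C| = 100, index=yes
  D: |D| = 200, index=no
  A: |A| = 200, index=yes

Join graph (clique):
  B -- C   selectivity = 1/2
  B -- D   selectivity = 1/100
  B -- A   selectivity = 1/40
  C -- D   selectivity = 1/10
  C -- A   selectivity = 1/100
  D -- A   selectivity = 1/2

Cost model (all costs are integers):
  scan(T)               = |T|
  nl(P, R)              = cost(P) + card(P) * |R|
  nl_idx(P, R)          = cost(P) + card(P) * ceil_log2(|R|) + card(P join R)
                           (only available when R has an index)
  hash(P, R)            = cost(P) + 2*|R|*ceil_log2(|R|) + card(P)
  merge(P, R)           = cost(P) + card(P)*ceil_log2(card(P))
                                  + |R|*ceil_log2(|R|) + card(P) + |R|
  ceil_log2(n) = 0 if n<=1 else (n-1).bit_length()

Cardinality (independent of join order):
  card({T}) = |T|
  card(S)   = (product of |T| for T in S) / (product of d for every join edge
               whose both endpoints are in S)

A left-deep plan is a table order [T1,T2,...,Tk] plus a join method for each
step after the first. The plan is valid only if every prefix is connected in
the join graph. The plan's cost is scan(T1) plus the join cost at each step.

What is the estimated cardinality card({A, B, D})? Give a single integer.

Tables in S: A(200), B(400), D(200)
Edges inside S: B-D(d=100), B-A(d=40), D-A(d=2)
numerator = 200 * 400 * 200 = 16000000
denominator = 100 * 40 * 2 = 8000
card(S) = 16000000 / 8000 = 2000

2000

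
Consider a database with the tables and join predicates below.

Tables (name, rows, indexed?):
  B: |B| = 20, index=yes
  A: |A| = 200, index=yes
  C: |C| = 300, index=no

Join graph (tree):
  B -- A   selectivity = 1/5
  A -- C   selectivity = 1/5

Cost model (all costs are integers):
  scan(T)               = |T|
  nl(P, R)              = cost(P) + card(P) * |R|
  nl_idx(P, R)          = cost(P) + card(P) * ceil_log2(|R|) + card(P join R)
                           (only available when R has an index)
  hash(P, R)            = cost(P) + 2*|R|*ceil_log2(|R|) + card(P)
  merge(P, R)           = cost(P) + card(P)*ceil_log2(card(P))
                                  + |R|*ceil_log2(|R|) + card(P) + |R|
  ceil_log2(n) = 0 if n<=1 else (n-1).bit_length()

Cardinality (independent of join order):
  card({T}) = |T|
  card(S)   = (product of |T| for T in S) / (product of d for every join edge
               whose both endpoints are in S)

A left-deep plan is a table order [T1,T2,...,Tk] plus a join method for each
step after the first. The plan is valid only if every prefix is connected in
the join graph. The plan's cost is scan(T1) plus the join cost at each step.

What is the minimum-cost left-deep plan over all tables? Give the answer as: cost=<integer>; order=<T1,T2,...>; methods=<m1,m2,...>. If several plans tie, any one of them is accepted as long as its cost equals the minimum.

cost=6800; order=A,B,C; methods=hash,hash

Selinger DP (subsets sized 1..n):
  {B}: scan cost=20, card=20
  {A}: scan cost=200, card=200
  {C}: scan cost=300, card=300
  {AB}: card=800; try (B,hash)→600, (A,nl_idx)→980, (A,merge)→1940, (B,nl_idx)→2000, (B,merge)→2120, (A,hash)→3240 …(+2); best=600 via (B,hash)
  {AC}: card=12000; try (A,hash)→3800, (C,merge)→5000, (A,merge)→5100, (C,hash)→5800, (A,nl_idx)→14700, (C,nl)→60200 …(+1); best=3800 via (A,hash)
  {ABC}: card=48000; try (C,hash)→6800, (C,merge)→12400, (B,hash)→16000, (B,nl_idx)→111800, (B,merge)→183920, (C,nl)→240600 …(+1); best=6800 via (C,hash)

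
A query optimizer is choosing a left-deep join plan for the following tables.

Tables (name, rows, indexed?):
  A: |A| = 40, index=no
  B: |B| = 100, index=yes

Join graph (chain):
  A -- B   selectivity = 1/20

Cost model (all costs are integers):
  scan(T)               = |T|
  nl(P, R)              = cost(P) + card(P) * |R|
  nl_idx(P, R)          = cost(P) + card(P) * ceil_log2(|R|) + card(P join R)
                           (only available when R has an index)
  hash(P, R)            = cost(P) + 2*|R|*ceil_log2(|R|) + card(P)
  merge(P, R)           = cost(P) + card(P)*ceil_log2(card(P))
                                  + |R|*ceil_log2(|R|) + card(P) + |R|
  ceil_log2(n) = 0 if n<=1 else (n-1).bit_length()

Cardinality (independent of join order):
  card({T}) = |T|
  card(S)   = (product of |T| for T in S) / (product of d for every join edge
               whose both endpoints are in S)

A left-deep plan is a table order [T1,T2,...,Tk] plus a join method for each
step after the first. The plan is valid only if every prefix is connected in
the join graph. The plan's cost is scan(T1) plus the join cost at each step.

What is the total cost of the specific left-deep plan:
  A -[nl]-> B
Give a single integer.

step 1: scan A: cost=40, card=40
step 2: join B via nl
    card(P join B) = 40*100/(20) = 200
    cost = 40 + 40*100 = 4040

4040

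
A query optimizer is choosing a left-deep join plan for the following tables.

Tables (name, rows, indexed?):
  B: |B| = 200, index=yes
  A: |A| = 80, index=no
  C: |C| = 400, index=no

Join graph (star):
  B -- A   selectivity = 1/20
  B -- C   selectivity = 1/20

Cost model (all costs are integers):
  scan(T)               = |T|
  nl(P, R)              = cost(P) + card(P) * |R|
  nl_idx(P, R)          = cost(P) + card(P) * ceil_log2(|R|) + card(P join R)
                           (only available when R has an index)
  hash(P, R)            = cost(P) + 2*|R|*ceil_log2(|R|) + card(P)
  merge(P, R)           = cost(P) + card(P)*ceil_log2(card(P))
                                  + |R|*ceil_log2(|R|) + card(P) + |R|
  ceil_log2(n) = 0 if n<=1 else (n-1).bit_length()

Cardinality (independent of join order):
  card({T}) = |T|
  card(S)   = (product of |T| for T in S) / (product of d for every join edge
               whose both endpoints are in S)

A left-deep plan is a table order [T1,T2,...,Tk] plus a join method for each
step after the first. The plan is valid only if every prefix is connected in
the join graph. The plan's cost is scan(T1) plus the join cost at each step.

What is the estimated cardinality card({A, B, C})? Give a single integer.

Tables in S: A(80), B(200), C(400)
Edges inside S: B-A(d=20), B-C(d=20)
numerator = 80 * 200 * 400 = 6400000
denominator = 20 * 20 = 400
card(S) = 6400000 / 400 = 16000

16000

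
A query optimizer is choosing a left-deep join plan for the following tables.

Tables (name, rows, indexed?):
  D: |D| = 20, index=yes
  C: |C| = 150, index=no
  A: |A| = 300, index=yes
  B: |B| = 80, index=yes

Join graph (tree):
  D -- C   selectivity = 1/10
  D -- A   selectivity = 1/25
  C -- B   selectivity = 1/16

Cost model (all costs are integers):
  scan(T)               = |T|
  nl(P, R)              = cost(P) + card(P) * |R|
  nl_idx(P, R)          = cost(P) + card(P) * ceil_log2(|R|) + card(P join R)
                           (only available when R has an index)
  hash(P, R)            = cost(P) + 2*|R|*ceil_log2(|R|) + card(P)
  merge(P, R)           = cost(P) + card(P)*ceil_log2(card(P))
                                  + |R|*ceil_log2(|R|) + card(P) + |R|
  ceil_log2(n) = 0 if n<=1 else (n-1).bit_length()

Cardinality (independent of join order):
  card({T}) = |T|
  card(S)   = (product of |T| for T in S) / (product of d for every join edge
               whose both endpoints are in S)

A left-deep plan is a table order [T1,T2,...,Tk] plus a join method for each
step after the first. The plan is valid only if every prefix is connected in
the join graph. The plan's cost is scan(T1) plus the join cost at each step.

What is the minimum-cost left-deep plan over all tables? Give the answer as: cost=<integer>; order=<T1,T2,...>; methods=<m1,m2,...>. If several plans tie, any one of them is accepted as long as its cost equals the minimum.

Selinger DP (subsets sized 1..n):
  {D}: scan cost=20, card=20
  {C}: scan cost=150, card=150
  {A}: scan cost=300, card=300
  {B}: scan cost=80, card=80
  {CD}: card=300; try (D,hash)→500, (D,nl_idx)→1200, (C,merge)→1490, (D,merge)→1620, (C,hash)→2440, (C,nl)→3020 …(+1); best=500 via (D,hash)
  {AD}: card=240; try (A,nl_idx)→440, (D,hash)→800, (D,nl_idx)→2040, (A,merge)→3140, (D,merge)→3420, (A,hash)→5440 …(+2); best=440 via (A,nl_idx)
  {BC}: card=750; try (B,hash)→1420, (B,nl_idx)→1950, (C,merge)→2070, (B,merge)→2140, (C,hash)→2560, (C,nl)→12080 …(+1); best=1420 via (B,hash)
  {ACD}: card=3600; try (C,hash)→3080, (C,merge)→3950, (A,hash)→6200, (A,merge)→6500, (A,nl_idx)→6800, (C,nl)→36440 …(+1); best=3080 via (C,hash)
  {BCD}: card=1500; try (B,hash)→1920, (D,hash)→2370, (B,nl_idx)→4100, (B,merge)→4140, (D,nl_idx)→6670, (D,merge)→9790 …(+2); best=1920 via (B,hash)
  {ABCD}: card=18000; try (B,hash)→7800, (A,hash)→8820, (A,merge)→22920, (A,nl_idx)→33420, (B,nl_idx)→46280, (B,merge)→50520 …(+2); best=7800 via (B,hash)

cost=7800; order=D,A,C,B; methods=nl_idx,hash,hash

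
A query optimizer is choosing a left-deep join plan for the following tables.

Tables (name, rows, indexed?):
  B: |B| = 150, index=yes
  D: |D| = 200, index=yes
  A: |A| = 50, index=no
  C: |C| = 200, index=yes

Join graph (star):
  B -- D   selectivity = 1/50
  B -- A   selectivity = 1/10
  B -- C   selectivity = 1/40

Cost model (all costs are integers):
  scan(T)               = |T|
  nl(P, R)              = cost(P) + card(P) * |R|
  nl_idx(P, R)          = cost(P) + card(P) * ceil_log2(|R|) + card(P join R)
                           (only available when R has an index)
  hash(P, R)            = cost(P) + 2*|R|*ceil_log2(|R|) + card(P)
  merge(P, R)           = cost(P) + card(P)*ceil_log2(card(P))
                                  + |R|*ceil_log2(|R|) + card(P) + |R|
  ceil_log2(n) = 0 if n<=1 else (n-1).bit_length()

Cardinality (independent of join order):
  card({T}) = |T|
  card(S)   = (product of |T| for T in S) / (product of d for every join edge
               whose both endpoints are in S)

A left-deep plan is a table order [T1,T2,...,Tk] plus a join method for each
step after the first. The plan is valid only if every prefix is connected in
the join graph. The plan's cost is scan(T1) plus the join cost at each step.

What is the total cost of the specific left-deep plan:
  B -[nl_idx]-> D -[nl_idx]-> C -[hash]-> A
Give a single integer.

step 1: scan B: cost=150, card=150
step 2: join D via nl_idx
    card(P join D) = 150*200/(50) = 600
    cost = 150 + 150*8 + 600 = 1950
step 3: join C via nl_idx
    card(P join C) = 600*200/(40) = 3000
    cost = 1950 + 600*8 + 3000 = 9750
step 4: join A via hash
    card(P join A) = 3000*50/(10) = 15000
    cost = 9750 + 2*50*6 + 3000 = 13350

13350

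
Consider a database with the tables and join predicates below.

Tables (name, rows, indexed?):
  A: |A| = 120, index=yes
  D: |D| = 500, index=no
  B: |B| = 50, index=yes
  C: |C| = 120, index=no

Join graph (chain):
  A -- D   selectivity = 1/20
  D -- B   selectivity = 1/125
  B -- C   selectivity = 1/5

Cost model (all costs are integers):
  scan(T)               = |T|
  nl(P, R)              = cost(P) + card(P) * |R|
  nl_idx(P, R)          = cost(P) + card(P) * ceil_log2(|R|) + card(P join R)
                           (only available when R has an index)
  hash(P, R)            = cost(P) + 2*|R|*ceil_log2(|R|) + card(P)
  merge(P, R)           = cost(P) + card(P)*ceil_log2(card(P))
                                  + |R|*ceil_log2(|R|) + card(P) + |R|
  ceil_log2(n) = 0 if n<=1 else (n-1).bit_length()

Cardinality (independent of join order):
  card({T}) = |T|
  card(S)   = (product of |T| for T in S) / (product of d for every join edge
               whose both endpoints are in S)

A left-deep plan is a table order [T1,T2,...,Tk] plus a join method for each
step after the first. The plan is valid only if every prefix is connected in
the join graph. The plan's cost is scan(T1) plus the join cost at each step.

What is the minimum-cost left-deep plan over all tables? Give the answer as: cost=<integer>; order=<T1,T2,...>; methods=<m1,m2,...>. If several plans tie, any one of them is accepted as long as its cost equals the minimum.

cost=6360; order=D,B,A,C; methods=hash,hash,hash

Selinger DP (subsets sized 1..n):
  {A}: scan cost=120, card=120
  {D}: scan cost=500, card=500
  {B}: scan cost=50, card=50
  {C}: scan cost=120, card=120
  {AD}: card=3000; try (A,hash)→2680, (D,merge)→6080, (A,merge)→6460, (A,nl_idx)→7000, (D,hash)→9240, (D,nl)→60120 …(+1); best=2680 via (A,hash)
  {BD}: card=200; try (B,hash)→1600, (B,nl_idx)→3700, (D,merge)→5400, (B,merge)→5850, (D,hash)→9100, (D,nl)→25050 …(+1); best=1600 via (B,hash)
  {BC}: card=1200; try (B,hash)→840, (C,merge)→1360, (B,merge)→1430, (C,hash)→1780, (B,nl_idx)→2040, (C,nl)→6050 …(+1); best=840 via (B,hash)
  {ABD}: card=1200; try (A,hash)→3480, (A,nl_idx)→4200, (A,merge)→4360, (B,hash)→6280, (B,nl_idx)→21880, (A,nl)→25600 …(+2); best=3480 via (A,hash)
  {BCD}: card=4800; try (C,hash)→3480, (C,merge)→4360, (D,hash)→11040, (D,merge)→20240, (C,nl)→25600, (D,nl)→600840; best=3480 via (C,hash)
  {ABCD}: card=28800; try (C,hash)→6360, (A,hash)→9960, (C,merge)→18840, (A,nl_idx)→65880, (A,merge)→71640, (C,nl)→147480 …(+1); best=6360 via (C,hash)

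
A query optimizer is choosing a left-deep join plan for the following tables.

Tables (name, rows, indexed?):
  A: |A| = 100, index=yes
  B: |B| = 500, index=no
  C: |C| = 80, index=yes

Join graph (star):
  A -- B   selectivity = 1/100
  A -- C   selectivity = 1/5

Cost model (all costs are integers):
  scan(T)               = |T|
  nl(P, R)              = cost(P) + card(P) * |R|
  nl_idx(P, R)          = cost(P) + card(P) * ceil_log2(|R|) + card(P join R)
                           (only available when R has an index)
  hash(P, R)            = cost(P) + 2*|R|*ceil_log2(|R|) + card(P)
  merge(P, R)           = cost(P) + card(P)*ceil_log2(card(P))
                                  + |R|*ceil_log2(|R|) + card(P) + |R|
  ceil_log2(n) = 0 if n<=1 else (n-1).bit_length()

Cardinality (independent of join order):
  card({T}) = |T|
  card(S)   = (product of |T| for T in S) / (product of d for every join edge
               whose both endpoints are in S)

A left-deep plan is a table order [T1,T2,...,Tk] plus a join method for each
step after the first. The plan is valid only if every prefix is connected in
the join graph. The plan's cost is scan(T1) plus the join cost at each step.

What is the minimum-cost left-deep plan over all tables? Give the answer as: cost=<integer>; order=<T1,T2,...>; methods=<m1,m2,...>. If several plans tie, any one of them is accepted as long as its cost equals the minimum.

cost=4020; order=B,A,C; methods=hash,hash

Selinger DP (subsets sized 1..n):
  {A}: scan cost=100, card=100
  {B}: scan cost=500, card=500
  {C}: scan cost=80, card=80
  {AB}: card=500; try (A,hash)→2400, (A,nl_idx)→4500, (B,merge)→5900, (A,merge)→6300, (B,hash)→9200, (B,nl)→50100 …(+1); best=2400 via (A,hash)
  {AC}: card=1600; try (C,hash)→1320, (A,merge)→1520, (C,merge)→1540, (A,hash)→1560, (A,nl_idx)→2240, (C,nl_idx)→2400 …(+2); best=1320 via (C,hash)
  {ABC}: card=8000; try (C,hash)→4020, (C,merge)→8040, (B,hash)→11920, (C,nl_idx)→13900, (B,merge)→25520, (C,nl)→42400 …(+1); best=4020 via (C,hash)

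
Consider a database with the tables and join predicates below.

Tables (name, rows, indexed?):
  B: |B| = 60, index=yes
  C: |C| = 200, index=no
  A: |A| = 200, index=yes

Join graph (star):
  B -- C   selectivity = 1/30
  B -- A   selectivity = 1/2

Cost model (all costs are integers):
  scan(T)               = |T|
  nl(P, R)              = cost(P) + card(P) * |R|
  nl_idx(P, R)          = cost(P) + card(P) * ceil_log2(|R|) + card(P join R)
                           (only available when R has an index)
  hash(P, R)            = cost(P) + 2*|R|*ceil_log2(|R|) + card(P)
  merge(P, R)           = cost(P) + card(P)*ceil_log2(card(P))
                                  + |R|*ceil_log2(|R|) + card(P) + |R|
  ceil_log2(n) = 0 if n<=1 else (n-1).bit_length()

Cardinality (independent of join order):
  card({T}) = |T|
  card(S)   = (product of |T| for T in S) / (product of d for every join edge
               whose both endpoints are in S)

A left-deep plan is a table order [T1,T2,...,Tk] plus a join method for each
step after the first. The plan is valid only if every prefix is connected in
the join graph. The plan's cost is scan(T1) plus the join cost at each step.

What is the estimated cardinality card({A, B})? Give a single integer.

Tables in S: A(200), B(60)
Edges inside S: B-A(d=2)
numerator = 200 * 60 = 12000
denominator = 2 = 2
card(S) = 12000 / 2 = 6000

6000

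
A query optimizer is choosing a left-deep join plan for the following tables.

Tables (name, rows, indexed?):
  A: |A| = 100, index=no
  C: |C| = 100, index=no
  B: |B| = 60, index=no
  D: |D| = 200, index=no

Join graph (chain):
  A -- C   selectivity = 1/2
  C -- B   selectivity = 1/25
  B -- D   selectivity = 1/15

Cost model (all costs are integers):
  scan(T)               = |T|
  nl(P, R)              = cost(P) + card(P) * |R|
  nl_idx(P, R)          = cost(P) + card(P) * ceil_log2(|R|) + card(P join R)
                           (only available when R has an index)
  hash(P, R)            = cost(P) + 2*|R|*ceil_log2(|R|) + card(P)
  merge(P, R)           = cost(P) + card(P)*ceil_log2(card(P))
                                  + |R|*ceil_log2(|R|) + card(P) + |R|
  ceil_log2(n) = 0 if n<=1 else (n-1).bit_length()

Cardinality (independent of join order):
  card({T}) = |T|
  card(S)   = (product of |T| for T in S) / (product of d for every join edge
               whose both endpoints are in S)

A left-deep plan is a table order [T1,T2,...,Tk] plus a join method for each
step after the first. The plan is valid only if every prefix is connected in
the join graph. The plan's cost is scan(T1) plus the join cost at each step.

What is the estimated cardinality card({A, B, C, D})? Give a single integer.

160000

Tables in S: A(100), B(60), C(100), D(200)
Edges inside S: A-C(d=2), C-B(d=25), B-D(d=15)
numerator = 100 * 60 * 100 * 200 = 120000000
denominator = 2 * 25 * 15 = 750
card(S) = 120000000 / 750 = 160000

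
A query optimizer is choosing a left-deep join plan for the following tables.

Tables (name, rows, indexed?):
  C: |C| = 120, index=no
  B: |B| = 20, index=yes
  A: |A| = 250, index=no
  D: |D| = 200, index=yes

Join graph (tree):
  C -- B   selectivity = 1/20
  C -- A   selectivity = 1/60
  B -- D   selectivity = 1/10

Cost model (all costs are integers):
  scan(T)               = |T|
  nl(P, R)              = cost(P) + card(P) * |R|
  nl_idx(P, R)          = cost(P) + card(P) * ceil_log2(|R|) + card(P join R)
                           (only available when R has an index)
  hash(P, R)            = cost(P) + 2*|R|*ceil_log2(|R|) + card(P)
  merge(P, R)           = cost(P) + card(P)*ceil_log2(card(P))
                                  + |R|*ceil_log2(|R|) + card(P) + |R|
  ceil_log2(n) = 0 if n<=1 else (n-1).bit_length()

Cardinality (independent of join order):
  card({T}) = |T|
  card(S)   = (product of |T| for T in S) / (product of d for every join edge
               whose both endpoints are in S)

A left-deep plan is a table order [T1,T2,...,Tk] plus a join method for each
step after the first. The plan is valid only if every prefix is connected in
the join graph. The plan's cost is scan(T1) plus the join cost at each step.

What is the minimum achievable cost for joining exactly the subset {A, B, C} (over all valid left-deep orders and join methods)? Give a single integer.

Selinger DP over subsets of {A,B,C}:
  {C}: scan cost=120, card=120
  {B}: scan cost=20, card=20
  {A}: scan cost=250, card=250
  {BC}: card=120; try (B,hash)→440, (B,nl_idx)→840, (C,merge)→1100, (B,merge)→1200, (C,hash)→1720, (C,nl)→2420 …(+1); best=440 via (B,hash)
  {AC}: card=500; try (C,hash)→2180, (A,merge)→3330, (C,merge)→3460, (A,hash)→4240, (A,nl)→30120, (C,nl)→30250; best=2180 via (C,hash)
  {ABC}: card=500; try (B,hash)→2880, (A,merge)→3650, (A,hash)→4560, (B,nl_idx)→5180, (B,merge)→7300, (B,nl)→12180 …(+1); best=2880 via (B,hash)

2880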